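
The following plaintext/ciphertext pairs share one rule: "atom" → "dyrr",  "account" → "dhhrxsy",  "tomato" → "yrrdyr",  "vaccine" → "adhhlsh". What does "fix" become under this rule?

Two shifts are in play — +3 for a/e/i/o/u, +5 for every other letter.
Applying it to fix: f(cons)+5=k, i(vowel)+3=l, x(cons)+5=c.

klc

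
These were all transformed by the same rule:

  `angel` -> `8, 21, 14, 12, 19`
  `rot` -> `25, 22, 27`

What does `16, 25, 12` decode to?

ire

Each letter is replaced by its alphabet position (a=1..z=26) + 7.
Decoding 16, 25, 12: 16→(16−7)÷1=9=i, 25→(25−7)÷1=18=r, 12→(12−7)÷1=5=e.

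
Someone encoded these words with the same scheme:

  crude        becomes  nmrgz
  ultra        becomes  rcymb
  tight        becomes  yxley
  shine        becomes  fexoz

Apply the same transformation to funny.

Each letter's alphabet position (a=0..z=25) is mapped through 19·x+1 mod 26 — an affine cipher.
On funny: f(5)→19·5+1≡18=s; u(20)→19·20+1≡17=r; n(13)→19·13+1≡14=o; n(13)→19·13+1≡14=o; y(24)→19·24+1≡15=p (all mod 26).

sroop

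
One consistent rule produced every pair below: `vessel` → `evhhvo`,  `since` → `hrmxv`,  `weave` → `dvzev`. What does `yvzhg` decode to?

beast

Letters are reflected about the middle of the alphabet (position → 25−position): Atbash.
Undoing it on yvzhg: y↔b, v↔e, z↔a, h↔s, g↔t.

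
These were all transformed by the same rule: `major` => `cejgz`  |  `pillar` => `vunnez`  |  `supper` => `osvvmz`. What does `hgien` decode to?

vocal

m(12)→c(2) and a(0)→e(4) fit y≡15x+4 (mod 26); the inverse of 15 mod 26 is 7. This is an affine cipher: with a=0,…,z=25, each position x becomes (15x+4) mod 26.
Reversing it on hgien: h(7)→7·(7−4)≡21=v; g(6)→7·(6−4)≡14=o; i(8)→7·(8−4)≡2=c; e(4)→7·(4−4)≡0=a; n(13)→7·(13−4)≡11=l (all mod 26).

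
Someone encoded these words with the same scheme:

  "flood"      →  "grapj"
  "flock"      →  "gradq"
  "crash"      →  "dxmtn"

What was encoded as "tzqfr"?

The shifts repeat in a cycle of length 3: positions 0,1,… shift by +1, +6, +12, then the pattern repeats.
Undoing it on tzqfr: t−1=s, z−6=t, q−12=e, f−1=e, r−6=l.

steel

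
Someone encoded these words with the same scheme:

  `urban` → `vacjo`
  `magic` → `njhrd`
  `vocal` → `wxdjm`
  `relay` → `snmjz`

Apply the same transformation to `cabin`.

Shifts by position in urban: pos 0: u→v (+1), pos 1: r→a (+9), pos 2: b→c (+1), pos 3: a→j (+9) — repeating every 2. A repeating key of period 2 is used — shifts +1, +9 over and over.
Applying it to cabin: c+1=d, a+9=j, b+1=c, i+9=r, n+1=o.

djcro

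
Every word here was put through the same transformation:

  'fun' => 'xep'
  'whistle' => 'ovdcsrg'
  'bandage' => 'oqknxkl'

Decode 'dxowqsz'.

The output letters match the input read backwards, each shifted +10: fun reversed is nuf. Two steps: reverse the string, then apply a Caesar shift of +10.
Reversing it on dxowqsz: shift back: d−10=t, x−10=n, o−10=e, w−10=m, q−10=g, s−10=i, z−10=p → tnemgip; then reverse → pigment.

pigment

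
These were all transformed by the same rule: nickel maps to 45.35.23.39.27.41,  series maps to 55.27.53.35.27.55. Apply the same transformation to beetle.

n(#14)→45 and i(#9)→35: differences scale by 2, so n = 2·pos + 17. Each letter becomes 2×(its alphabet position, a=1..z=26) + 17.
For beetle: b=2→21, e=5→27, e=5→27, t=20→57, l=12→41, e=5→27.

21.27.27.57.41.27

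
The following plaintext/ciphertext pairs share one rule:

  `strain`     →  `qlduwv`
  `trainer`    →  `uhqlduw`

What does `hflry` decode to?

The word is reversed, then every letter is shifted forward by 3.
Undoing it on hflry: shift back: h−3=e, f−3=c, l−3=i, r−3=o, y−3=v → eciov; then reverse → voice.

voice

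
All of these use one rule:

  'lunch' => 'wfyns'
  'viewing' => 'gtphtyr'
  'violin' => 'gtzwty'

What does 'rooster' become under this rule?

Compare letters: l→w is +11, u→f is +11, n→y is +11 — a constant shift. It's a constant shift of +11 (ROT11).
For rooster: r+11=c, o+11=z, o+11=z, s+11=d, t+11=e, e+11=p, r+11=c.

czzdepc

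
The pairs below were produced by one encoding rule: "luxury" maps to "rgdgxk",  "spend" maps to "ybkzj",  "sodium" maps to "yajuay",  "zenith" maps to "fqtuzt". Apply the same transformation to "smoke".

yyuwk

Shifts by position in luxury: pos 0: l→r (+6), pos 1: u→g (+12), pos 2: x→d (+6), pos 3: u→g (+12) — repeating every 2. The shifts repeat in a cycle of length 2: positions 0,1,… shift by +6, +12, then the pattern repeats.
Applying it to smoke: s+6=y, m+12=y, o+6=u, k+12=w, e+6=k.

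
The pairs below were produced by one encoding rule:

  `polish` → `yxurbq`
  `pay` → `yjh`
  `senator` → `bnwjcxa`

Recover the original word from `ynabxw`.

Compare letters: p→y is +9, o→x is +9, l→u is +9 — a constant shift. Every letter moves 9 places later in the alphabet, wrapping around z→a.
Decoding ynabxw: y−9=p, n−9=e, a−9=r, b−9=s, x−9=o, w−9=n.

person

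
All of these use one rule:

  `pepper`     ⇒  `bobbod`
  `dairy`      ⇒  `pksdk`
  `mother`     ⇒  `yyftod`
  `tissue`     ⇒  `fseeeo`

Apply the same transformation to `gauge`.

skeso

The shift depends on letter class: consonant p→b is +12, but vowel e→o is +10. The rule splits by letter class: vowels +10, consonants +12.
For gauge: g(cons)+12=s, a(vowel)+10=k, u(vowel)+10=e, g(cons)+12=s, e(vowel)+10=o.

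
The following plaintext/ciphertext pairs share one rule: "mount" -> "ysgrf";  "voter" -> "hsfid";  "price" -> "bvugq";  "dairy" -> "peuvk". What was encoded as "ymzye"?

minus

Shifts by position in mount: pos 0: m→y (+12), pos 1: o→s (+4), pos 2: u→g (+12), pos 3: n→r (+4) — repeating every 2. It's a Vigenère-style cipher with numeric key [12,4]: position i shifts by key[i mod 2].
Reversing it on ymzye: y−12=m, m−4=i, z−12=n, y−4=u, e−12=s.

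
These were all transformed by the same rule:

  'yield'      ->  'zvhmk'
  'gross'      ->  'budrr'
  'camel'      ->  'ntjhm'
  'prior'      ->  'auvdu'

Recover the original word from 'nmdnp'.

Treating letters as 0–25, the rule is x ↦ 23x + 19 (mod 26).
Reversing it on nmdnp: n(13)→17·(13−19)≡2=c; m(12)→17·(12−19)≡11=l; d(3)→17·(3−19)≡14=o; n(13)→17·(13−19)≡2=c; p(15)→17·(15−19)≡10=k (all mod 26).

clock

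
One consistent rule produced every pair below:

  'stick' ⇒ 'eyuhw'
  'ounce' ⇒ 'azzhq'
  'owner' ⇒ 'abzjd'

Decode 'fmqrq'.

theme

The shifts repeat in a cycle of length 2: positions 0,1,… shift by +12, +5, then the pattern repeats.
Reversing it on fmqrq: f−12=t, m−5=h, q−12=e, r−5=m, q−12=e.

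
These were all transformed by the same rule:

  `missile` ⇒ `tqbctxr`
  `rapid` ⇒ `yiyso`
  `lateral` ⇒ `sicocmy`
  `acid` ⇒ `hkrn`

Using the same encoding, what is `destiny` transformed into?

In missile: m→t is +7, i→q is +8, s→b is +9, s→c is +10 — the shift increases by 1 each position. Each letter shifts forward by (position + 7), i.e. 7, 8, 9, … — the shift grows by one for each successive letter.
On destiny: d+7=k, e+8=m, s+9=b, t+10=d, i+11=t, n+12=z, y+13=l.

kmbdtzl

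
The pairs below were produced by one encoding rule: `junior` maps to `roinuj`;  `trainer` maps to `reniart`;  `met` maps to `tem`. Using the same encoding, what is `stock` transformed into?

kcots

The output letters match the input read backwards: junior reversed is roinuj. The word is simply reversed.
Applying it to stock: reverse → kcots.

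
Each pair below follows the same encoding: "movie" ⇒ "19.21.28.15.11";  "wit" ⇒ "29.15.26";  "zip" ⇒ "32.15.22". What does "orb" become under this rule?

21.24.8

m is letter #13 and maps to 19: an offset of 6. The number is (letter's place in the alphabet, a=1) + 6.
Applying it to orb: o=15→21, r=18→24, b=2→8.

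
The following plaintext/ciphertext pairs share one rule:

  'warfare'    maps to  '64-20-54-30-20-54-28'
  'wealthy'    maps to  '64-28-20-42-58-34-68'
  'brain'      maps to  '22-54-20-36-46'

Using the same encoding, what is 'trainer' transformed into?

58-54-20-36-46-28-54

w(#23)→64 and a(#1)→20: differences scale by 2, so n = 2·pos + 18. Each letter becomes 2×(its alphabet position, a=1..z=26) + 18.
For trainer: t=20→58, r=18→54, a=1→20, i=9→36, n=14→46, e=5→28, r=18→54.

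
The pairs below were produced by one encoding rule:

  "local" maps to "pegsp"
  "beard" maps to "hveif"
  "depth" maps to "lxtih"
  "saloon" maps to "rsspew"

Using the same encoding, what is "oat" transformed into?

xes

The output letters match the input read backwards, each shifted +4: local reversed is lacol. The word is reversed, then every letter is shifted forward by 4.
For oat: reverse → tao; then shift: t+4=x, a+4=e, o+4=s.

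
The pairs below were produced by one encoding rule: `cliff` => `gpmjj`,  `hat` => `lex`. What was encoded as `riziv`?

Compare letters: c→g is +4, l→p is +4, i→m is +4 — a constant shift. Each letter is shifted forward by 4 in the alphabet (a Caesar shift of +4).
Undoing it on riziv: r−4=n, i−4=e, z−4=v, i−4=e, v−4=r.

never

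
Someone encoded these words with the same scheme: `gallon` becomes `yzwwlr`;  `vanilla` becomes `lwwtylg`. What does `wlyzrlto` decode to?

The output letters match the input read backwards, each shifted +11: gallon reversed is nollag. Read the word backwards and shift each letter +11.
Decoding wlyzrlto: shift back: w−11=l, l−11=a, y−11=n, z−11=o, r−11=g, l−11=a, t−11=i, o−11=d → lanogaid; then reverse → diagonal.

diagonal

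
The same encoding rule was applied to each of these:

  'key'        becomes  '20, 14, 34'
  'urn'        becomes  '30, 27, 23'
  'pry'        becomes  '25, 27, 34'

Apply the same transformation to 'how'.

k is letter #11 and maps to 20: an offset of 9. The number is (letter's place in the alphabet, a=1) + 9.
Applying it to how: h=8→17, o=15→24, w=23→32.

17, 24, 32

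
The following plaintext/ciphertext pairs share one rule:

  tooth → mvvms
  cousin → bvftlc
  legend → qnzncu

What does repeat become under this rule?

This is an affine cipher: with a=0,…,z=25, each position x becomes (19x+15) mod 26.
On repeat: r(17)→19·17+15≡0=a; e(4)→19·4+15≡13=n; p(15)→19·15+15≡14=o; e(4)→19·4+15≡13=n; a(0)→19·0+15≡15=p; t(19)→19·19+15≡12=m (all mod 26).

anonpm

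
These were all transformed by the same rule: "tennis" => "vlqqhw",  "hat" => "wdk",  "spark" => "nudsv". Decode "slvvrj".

gossip

Two steps: reverse the string, then apply a Caesar shift of +3.
Undoing it on slvvrj: shift back: s−3=p, l−3=i, v−3=s, v−3=s, r−3=o, j−3=g → pissog; then reverse → gossip.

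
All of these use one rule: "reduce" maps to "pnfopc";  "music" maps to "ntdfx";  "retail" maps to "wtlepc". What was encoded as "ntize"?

The output letters match the input read backwards, each shifted +11: reduce reversed is ecuder. The word is reversed, then every letter is shifted forward by 11.
Reversing it on ntize: shift back: n−11=c, t−11=i, i−11=x, z−11=o, e−11=t → cixot; then reverse → toxic.

toxic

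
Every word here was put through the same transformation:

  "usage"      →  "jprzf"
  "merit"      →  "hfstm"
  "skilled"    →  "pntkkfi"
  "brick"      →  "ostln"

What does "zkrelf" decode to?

u(20)→j(9) and s(18)→p(15) fit y≡23x+17 (mod 26); the inverse of 23 mod 26 is 17. Each letter's alphabet position (a=0..z=25) is mapped through 23·x+17 mod 26 — an affine cipher.
Decoding zkrelf: z(25)→17·(25−17)≡6=g; k(10)→17·(10−17)≡11=l; r(17)→17·(17−17)≡0=a; e(4)→17·(4−17)≡13=n; l(11)→17·(11−17)≡2=c; f(5)→17·(5−17)≡4=e (all mod 26).

glance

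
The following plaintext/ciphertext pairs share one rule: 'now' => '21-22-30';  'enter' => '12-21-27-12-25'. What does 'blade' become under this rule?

9-19-8-11-12

n is letter #14 and maps to 21: an offset of 7. Letters become their 1-based position plus 7 (so a→8, b→9, …).
On blade: b=2→9, l=12→19, a=1→8, d=4→11, e=5→12.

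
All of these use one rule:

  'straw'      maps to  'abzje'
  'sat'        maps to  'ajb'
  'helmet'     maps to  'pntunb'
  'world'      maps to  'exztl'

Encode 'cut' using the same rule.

kdb

The shift depends on letter class: consonant s→a is +8, but vowel a→j is +9. Two shifts are in play — +9 for a/e/i/o/u, +8 for every other letter.
On cut: c(cons)+8=k, u(vowel)+9=d, t(cons)+8=b.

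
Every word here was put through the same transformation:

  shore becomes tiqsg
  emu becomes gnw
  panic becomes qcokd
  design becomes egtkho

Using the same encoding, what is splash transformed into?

tqmcti

The shift depends on letter class: consonant s→t is +1, but vowel o→q is +2. Two shifts are in play — +2 for a/e/i/o/u, +1 for every other letter.
Applying it to splash: s(cons)+1=t, p(cons)+1=q, l(cons)+1=m, a(vowel)+2=c, s(cons)+1=t, h(cons)+1=i.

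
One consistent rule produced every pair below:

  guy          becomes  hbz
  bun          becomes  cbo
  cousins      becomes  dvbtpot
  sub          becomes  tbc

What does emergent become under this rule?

The shift depends on letter class: consonant g→h is +1, but vowel u→b is +7. The rule splits by letter class: vowels +7, consonants +1.
On emergent: e(vowel)+7=l, m(cons)+1=n, e(vowel)+7=l, r(cons)+1=s, g(cons)+1=h, e(vowel)+7=l, n(cons)+1=o, t(cons)+1=u.

lnlshlou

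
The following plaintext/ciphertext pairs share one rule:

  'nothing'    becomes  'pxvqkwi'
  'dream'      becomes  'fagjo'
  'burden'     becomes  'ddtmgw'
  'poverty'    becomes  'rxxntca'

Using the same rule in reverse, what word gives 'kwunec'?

insect

Shifts by position in nothing: pos 0: n→p (+2), pos 1: o→x (+9), pos 2: t→v (+2), pos 3: h→q (+9) — repeating every 2. A repeating key of period 2 is used — shifts +2, +9 over and over.
Undoing it on kwunec: k−2=i, w−9=n, u−2=s, n−9=e, e−2=c, c−9=t.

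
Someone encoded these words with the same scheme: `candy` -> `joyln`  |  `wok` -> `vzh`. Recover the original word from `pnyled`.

Read the word backwards and shift each letter +11.
Undoing it on pnyled: shift back: p−11=e, n−11=c, y−11=n, l−11=a, e−11=t, d−11=s → ecnats; then reverse → stance.

stance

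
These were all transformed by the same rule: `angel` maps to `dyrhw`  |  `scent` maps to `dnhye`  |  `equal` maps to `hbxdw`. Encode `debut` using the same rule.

ohmxe

The shift depends on letter class: consonant n→y is +11, but vowel a→d is +3. Vowels shift forward by 3 and consonants shift forward by 11.
On debut: d(cons)+11=o, e(vowel)+3=h, b(cons)+11=m, u(vowel)+3=x, t(cons)+11=e.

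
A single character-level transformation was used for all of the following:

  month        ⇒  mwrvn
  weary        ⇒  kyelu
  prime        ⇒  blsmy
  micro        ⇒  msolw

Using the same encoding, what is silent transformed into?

Treating letters as 0–25, the rule is x ↦ 5x + 4 (mod 26).
On silent: s(18)→5·18+4≡16=q; i(8)→5·8+4≡18=s; l(11)→5·11+4≡7=h; e(4)→5·4+4≡24=y; n(13)→5·13+4≡17=r; t(19)→5·19+4≡21=v (all mod 26).

qshyrv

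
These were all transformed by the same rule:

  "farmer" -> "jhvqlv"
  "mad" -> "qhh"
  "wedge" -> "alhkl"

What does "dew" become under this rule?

The rule splits by letter class: vowels +7, consonants +4.
Applying it to dew: d(cons)+4=h, e(vowel)+7=l, w(cons)+4=a.

hla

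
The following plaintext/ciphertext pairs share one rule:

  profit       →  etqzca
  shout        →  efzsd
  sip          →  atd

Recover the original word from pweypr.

The output letters match the input read backwards, each shifted +11: profit reversed is tiforp. Two steps: reverse the string, then apply a Caesar shift of +11.
Decoding pweypr: shift back: p−11=e, w−11=l, e−11=t, y−11=n, p−11=e, r−11=g → eltneg; then reverse → gentle.

gentle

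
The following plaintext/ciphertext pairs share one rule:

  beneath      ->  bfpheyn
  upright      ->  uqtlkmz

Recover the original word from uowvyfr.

In beneath: b→b is +0, e→f is +1, n→p is +2, e→h is +3 — the shift increases by 1 each position. Letter i (0-indexed) is shifted by i+0, so successive shifts are 0, 1, 2, ….
Undoing it on uowvyfr: u−0=u, o−1=n, w−2=u, v−3=s, y−4=u, f−5=a, r−6=l.

unusual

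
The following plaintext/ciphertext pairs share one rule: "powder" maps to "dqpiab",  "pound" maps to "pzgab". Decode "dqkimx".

lawyer

The output letters match the input read backwards, each shifted +12: powder reversed is redwop. Two steps: reverse the string, then apply a Caesar shift of +12.
Decoding dqkimx: shift back: d−12=r, q−12=e, k−12=y, i−12=w, m−12=a, x−12=l → reywal; then reverse → lawyer.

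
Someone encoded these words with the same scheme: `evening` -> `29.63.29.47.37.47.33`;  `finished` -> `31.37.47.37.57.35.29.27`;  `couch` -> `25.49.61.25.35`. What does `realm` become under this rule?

55.29.21.43.45

e(#5)→29 and v(#22)→63: differences scale by 2, so n = 2·pos + 19. With a=1..z=26, the number is 2·pos + 19.
Applying it to realm: r=18→55, e=5→29, a=1→21, l=12→43, m=13→45.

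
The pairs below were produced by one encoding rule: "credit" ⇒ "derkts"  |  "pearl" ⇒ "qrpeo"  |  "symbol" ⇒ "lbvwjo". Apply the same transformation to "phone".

qmjcr

c(2)→d(3) and r(17)→e(4) fit y≡7x+15 (mod 26); the inverse of 7 mod 26 is 15. Treating letters as 0–25, the rule is x ↦ 7x + 15 (mod 26).
For phone: p(15)→7·15+15≡16=q; h(7)→7·7+15≡12=m; o(14)→7·14+15≡9=j; n(13)→7·13+15≡2=c; e(4)→7·4+15≡17=r (all mod 26).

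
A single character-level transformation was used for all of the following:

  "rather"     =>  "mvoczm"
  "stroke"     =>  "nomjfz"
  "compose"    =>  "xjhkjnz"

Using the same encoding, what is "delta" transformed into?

Compare letters: r→m is +21, a→v is +21, t→o is +21 — a constant shift. It's a constant shift of +21 (ROT21).
For delta: d+21=y, e+21=z, l+21=g, t+21=o, a+21=v.

yzgov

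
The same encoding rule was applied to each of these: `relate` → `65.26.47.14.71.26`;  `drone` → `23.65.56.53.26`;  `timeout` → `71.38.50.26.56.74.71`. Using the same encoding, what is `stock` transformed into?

r(#18)→65 and e(#5)→26: differences scale by 3, so n = 3·pos + 11. The formula is n = 3×(alphabet index, a=1) + 11.
For stock: s=19→68, t=20→71, o=15→56, c=3→20, k=11→44.

68.71.56.20.44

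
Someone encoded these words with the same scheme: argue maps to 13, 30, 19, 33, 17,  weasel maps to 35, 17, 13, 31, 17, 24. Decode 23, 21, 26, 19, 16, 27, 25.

a is letter #1 and maps to 13: an offset of 12. Each letter is replaced by its alphabet position (a=1..z=26) + 12.
Reversing it on 23, 21, 26, 19, 16, 27, 25: 23→(23−12)÷1=11=k, 21→(21−12)÷1=9=i, 26→(26−12)÷1=14=n, 19→(19−12)÷1=7=g, 16→(16−12)÷1=4=d, 27→(27−12)÷1=15=o, 25→(25−12)÷1=13=m.

kingdom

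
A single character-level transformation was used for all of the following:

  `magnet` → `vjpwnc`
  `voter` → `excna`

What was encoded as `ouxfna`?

flower

Compare letters: m→v is +9, a→j is +9, g→p is +9 — a constant shift. This is a Caesar cipher with shift 9.
Decoding ouxfna: o−9=f, u−9=l, x−9=o, f−9=w, n−9=e, a−9=r.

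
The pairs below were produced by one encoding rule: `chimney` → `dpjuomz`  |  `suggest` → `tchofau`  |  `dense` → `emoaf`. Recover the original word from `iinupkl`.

The shifts repeat in a cycle of length 2: positions 0,1,… shift by +1, +8, then the pattern repeats.
Reversing it on iinupkl: i−1=h, i−8=a, n−1=m, u−8=m, p−1=o, k−8=c, l−1=k.

hammock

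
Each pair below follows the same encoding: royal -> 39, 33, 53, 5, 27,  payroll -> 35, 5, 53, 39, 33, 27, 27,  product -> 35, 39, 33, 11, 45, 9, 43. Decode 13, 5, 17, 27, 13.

r(#18)→39 and o(#15)→33: differences scale by 2, so n = 2·pos + 3. Each letter becomes 2×(its alphabet position, a=1..z=26) + 3.
Decoding 13, 5, 17, 27, 13: 13→(13−3)÷2=5=e, 5→(5−3)÷2=1=a, 17→(17−3)÷2=7=g, 27→(27−3)÷2=12=l, 13→(13−3)÷2=5=e.

eagle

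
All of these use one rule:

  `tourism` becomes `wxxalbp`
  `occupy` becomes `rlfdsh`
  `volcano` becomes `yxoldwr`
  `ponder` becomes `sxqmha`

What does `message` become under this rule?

A repeating key of period 2 is used — shifts +3, +9 over and over.
On message: m+3=p, e+9=n, s+3=v, s+9=b, a+3=d, g+9=p, e+3=h.

pnvbdph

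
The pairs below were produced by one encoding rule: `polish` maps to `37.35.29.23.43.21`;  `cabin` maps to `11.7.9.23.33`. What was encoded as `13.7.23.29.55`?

p(#16)→37 and o(#15)→35: differences scale by 2, so n = 2·pos + 5. Each letter becomes 2×(its alphabet position, a=1..z=26) + 5.
Undoing it on 13.7.23.29.55: 13→(13−5)÷2=4=d, 7→(7−5)÷2=1=a, 23→(23−5)÷2=9=i, 29→(29−5)÷2=12=l, 55→(55−5)÷2=25=y.

daily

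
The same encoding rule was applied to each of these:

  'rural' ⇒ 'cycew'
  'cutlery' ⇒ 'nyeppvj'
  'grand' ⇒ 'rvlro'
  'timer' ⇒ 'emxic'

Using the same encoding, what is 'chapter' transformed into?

nllteic

Shifts by position in rural: pos 0: r→c (+11), pos 1: u→y (+4), pos 2: r→c (+11), pos 3: a→e (+4) — repeating every 2. The shifts repeat in a cycle of length 2: positions 0,1,… shift by +11, +4, then the pattern repeats.
On chapter: c+11=n, h+4=l, a+11=l, p+4=t, t+11=e, e+4=i, r+11=c.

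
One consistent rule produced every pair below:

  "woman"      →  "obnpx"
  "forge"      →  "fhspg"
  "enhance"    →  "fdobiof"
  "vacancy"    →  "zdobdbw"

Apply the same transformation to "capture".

fsvuqbd

The output letters match the input read backwards, each shifted +1: woman reversed is namow. The word is reversed, then every letter is shifted forward by 1.
For capture: reverse → erutpac; then shift: e+1=f, r+1=s, u+1=v, t+1=u, p+1=q, a+1=b, c+1=d.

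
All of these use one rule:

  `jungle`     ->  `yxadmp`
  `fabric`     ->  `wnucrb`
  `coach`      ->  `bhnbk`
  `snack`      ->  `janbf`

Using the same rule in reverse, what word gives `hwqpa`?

often

j(9)→y(24) and u(20)→x(23) fit y≡7x+13 (mod 26); the inverse of 7 mod 26 is 15. Each letter's alphabet position (a=0..z=25) is mapped through 7·x+13 mod 26 — an affine cipher.
Decoding hwqpa: h(7)→15·(7−13)≡14=o; w(22)→15·(22−13)≡5=f; q(16)→15·(16−13)≡19=t; p(15)→15·(15−13)≡4=e; a(0)→15·(0−13)≡13=n (all mod 26).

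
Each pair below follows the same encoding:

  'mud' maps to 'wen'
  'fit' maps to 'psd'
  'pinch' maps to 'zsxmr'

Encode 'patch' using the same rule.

Compare letters: m→w is +10, u→e is +10, d→n is +10 — a constant shift. This is a Caesar cipher with shift 10.
Applying it to patch: p+10=z, a+10=k, t+10=d, c+10=m, h+10=r.

zkdmr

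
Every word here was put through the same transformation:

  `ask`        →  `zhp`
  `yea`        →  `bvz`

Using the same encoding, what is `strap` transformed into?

This is the alphabet-reversal cipher (Atbash): a becomes z, b becomes y, etc.
For strap: s↔h, t↔g, r↔i, a↔z, p↔k.

hgizk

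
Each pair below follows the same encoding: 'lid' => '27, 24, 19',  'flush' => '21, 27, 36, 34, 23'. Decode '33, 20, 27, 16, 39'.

relax

l is letter #12 and maps to 27: an offset of 15. Letters become their 1-based position plus 15 (so a→16, b→17, …).
Decoding 33, 20, 27, 16, 39: 33→(33−15)÷1=18=r, 20→(20−15)÷1=5=e, 27→(27−15)÷1=12=l, 16→(16−15)÷1=1=a, 39→(39−15)÷1=24=x.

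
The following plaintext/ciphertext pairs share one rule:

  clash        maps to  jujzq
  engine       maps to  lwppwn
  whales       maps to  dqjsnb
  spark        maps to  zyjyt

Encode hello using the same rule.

Shifts by position in clash: pos 0: c→j (+7), pos 1: l→u (+9), pos 2: a→j (+9), pos 3: s→z (+7), pos 4: h→q (+9) — repeating every 3. It's a Vigenère-style cipher with numeric key [7,9,9]: position i shifts by key[i mod 3].
On hello: h+7=o, e+9=n, l+9=u, l+7=s, o+9=x.

onusx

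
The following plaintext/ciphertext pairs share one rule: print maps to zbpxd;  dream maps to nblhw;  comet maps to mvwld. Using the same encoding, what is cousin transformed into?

Two shifts are in play — +7 for a/e/i/o/u, +10 for every other letter.
Applying it to cousin: c(cons)+10=m, o(vowel)+7=v, u(vowel)+7=b, s(cons)+10=c, i(vowel)+7=p, n(cons)+10=x.

mvbcpx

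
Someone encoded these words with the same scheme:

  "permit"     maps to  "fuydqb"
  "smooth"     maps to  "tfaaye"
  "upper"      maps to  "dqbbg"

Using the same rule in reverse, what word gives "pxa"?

old

Read the word backwards and shift each letter +12.
Undoing it on pxa: shift back: p−12=d, x−12=l, a−12=o → dlo; then reverse → old.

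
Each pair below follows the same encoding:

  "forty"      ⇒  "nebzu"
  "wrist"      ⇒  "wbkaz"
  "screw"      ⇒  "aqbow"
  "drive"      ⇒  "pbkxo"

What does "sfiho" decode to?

ankle

f(5)→n(13) and o(14)→e(4) fit y≡25x+18 (mod 26); the inverse of 25 mod 26 is 25. This is an affine cipher: with a=0,…,z=25, each position x becomes (25x+18) mod 26.
Decoding sfiho: s(18)→25·(18−18)≡0=a; f(5)→25·(5−18)≡13=n; i(8)→25·(8−18)≡10=k; h(7)→25·(7−18)≡11=l; o(14)→25·(14−18)≡4=e (all mod 26).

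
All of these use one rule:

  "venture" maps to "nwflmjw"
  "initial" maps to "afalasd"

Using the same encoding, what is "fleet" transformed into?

Compare letters: v→n is +18, e→w is +18, n→f is +18 — a constant shift. This is a Caesar cipher with shift 18.
For fleet: f+18=x, l+18=d, e+18=w, e+18=w, t+18=l.

xdwwl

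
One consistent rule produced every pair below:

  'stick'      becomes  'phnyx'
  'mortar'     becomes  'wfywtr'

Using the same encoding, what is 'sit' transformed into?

ynx

The output letters match the input read backwards, each shifted +5: stick reversed is kcits. The word is reversed, then every letter is shifted forward by 5.
Applying it to sit: reverse → tis; then shift: t+5=y, i+5=n, s+5=x.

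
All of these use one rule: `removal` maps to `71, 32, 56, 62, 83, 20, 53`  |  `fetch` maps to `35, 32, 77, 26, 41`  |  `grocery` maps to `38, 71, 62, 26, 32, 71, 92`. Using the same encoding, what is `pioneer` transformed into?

r(#18)→71 and e(#5)→32: differences scale by 3, so n = 3·pos + 17. The formula is n = 3×(alphabet index, a=1) + 17.
On pioneer: p=16→65, i=9→44, o=15→62, n=14→59, e=5→32, e=5→32, r=18→71.

65, 44, 62, 59, 32, 32, 71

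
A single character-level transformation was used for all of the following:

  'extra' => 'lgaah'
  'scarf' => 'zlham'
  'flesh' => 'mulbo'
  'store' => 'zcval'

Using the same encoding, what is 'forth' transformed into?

Shifts by position in extra: pos 0: e→l (+7), pos 1: x→g (+9), pos 2: t→a (+7), pos 3: r→a (+9) — repeating every 2. The shifts repeat in a cycle of length 2: positions 0,1,… shift by +7, +9, then the pattern repeats.
For forth: f+7=m, o+9=x, r+7=y, t+9=c, h+7=o.

mxyco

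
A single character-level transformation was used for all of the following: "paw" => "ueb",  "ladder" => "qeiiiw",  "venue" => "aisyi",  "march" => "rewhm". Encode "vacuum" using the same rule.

The shift depends on letter class: consonant p→u is +5, but vowel a→e is +4. Vowels shift forward by 4 and consonants shift forward by 5.
For vacuum: v(cons)+5=a, a(vowel)+4=e, c(cons)+5=h, u(vowel)+4=y, u(vowel)+4=y, m(cons)+5=r.

aehyyr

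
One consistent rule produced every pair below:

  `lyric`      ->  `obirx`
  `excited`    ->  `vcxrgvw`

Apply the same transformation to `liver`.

orevi

Each pair mirrors across the alphabet (l↔o, y↔b, r↔i): positions sum to 25. Each letter is replaced by its mirror in the alphabet: a↔z, b↔y, c↔x, and so on (the Atbash cipher).
On liver: l↔o, i↔r, v↔e, e↔v, r↔i.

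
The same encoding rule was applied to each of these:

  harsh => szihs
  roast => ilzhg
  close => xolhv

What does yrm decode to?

bin

Each pair mirrors across the alphabet (h↔s, a↔z, r↔i): positions sum to 25. Letters are reflected about the middle of the alphabet (position → 25−position): Atbash.
Reversing it on yrm: y↔b, r↔i, m↔n.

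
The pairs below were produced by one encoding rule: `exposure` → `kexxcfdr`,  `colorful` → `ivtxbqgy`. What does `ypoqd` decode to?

sight

In exposure: e→k is +6, x→e is +7, p→x is +8, o→x is +9 — the shift increases by 1 each position. The shift increases by 1 at each position, starting from +6: 6, 7, 8, ….
Undoing it on ypoqd: y−6=s, p−7=i, o−8=g, q−9=h, d−10=t.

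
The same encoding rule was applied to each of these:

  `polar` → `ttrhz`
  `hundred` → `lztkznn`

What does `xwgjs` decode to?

In polar: p→t is +4, o→t is +5, l→r is +6, a→h is +7 — the shift increases by 1 each position. The shift increases by 1 at each position, starting from +4: 4, 5, 6, ….
Reversing it on xwgjs: x−4=t, w−5=r, g−6=a, j−7=c, s−8=k.

track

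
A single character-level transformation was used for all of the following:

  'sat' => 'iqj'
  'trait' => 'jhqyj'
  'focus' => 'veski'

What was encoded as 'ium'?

sew

This is a Caesar cipher with shift 16.
Decoding ium: i−16=s, u−16=e, m−16=w.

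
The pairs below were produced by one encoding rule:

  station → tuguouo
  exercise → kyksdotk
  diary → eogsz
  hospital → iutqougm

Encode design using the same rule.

ektoho

The shift depends on letter class: consonant s→t is +1, but vowel a→g is +6. The rule splits by letter class: vowels +6, consonants +1.
Applying it to design: d(cons)+1=e, e(vowel)+6=k, s(cons)+1=t, i(vowel)+6=o, g(cons)+1=h, n(cons)+1=o.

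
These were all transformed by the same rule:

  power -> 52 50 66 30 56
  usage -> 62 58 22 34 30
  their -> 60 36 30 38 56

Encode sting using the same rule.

58 60 38 48 34

p(#16)→52 and o(#15)→50: differences scale by 2, so n = 2·pos + 20. Each letter becomes 2×(its alphabet position, a=1..z=26) + 20.
For sting: s=19→58, t=20→60, i=9→38, n=14→48, g=7→34.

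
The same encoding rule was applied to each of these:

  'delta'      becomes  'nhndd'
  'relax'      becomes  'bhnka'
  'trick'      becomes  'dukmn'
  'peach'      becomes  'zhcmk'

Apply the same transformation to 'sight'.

The shifts repeat in a cycle of length 3: positions 0,1,… shift by +10, +3, +2, then the pattern repeats.
For sight: s+10=c, i+3=l, g+2=i, h+10=r, t+3=w.

clirw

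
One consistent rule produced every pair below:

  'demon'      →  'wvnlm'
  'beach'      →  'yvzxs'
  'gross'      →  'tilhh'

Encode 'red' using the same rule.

Letters are reflected about the middle of the alphabet (position → 25−position): Atbash.
Applying it to red: r↔i, e↔v, d↔w.

ivw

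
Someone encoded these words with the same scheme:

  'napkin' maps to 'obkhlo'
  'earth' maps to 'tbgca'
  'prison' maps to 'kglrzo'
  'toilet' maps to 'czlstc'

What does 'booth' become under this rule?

n(13)→o(14) and a(0)→b(1) fit y≡11x+1 (mod 26); the inverse of 11 mod 26 is 19. This is an affine cipher: with a=0,…,z=25, each position x becomes (11x+1) mod 26.
Applying it to booth: b(1)→11·1+1≡12=m; o(14)→11·14+1≡25=z; o(14)→11·14+1≡25=z; t(19)→11·19+1≡2=c; h(7)→11·7+1≡0=a (all mod 26).

mzzca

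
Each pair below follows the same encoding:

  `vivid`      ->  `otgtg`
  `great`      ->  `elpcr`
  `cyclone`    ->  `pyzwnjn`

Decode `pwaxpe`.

The output letters match the input read backwards, each shifted +11: vivid reversed is diviv. Two steps: reverse the string, then apply a Caesar shift of +11.
Decoding pwaxpe: shift back: p−11=e, w−11=l, a−11=p, x−11=m, p−11=e, e−11=t → elpmet; then reverse → temple.

temple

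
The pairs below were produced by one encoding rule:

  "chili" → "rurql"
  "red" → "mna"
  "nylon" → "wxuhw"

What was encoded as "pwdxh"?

young

The output letters match the input read backwards, each shifted +9: chili reversed is ilihc. Read the word backwards and shift each letter +9.
Undoing it on pwdxh: shift back: p−9=g, w−9=n, d−9=u, x−9=o, h−9=y → gnuoy; then reverse → young.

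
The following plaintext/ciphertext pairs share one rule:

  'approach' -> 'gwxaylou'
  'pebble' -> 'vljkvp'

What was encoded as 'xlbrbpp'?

retired

In approach: a→g is +6, p→w is +7, p→x is +8, r→a is +9 — the shift increases by 1 each position. Each letter shifts forward by (position + 6), i.e. 6, 7, 8, … — the shift grows by one for each successive letter.
Reversing it on xlbrbpp: x−6=r, l−7=e, b−8=t, r−9=i, b−10=r, p−11=e, p−12=d.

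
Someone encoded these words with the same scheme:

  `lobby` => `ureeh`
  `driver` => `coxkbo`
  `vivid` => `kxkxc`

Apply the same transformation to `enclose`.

bsdurnb

Each letter's alphabet position (a=0..z=25) is mapped through 25·x+5 mod 26 — an affine cipher.
For enclose: e(4)→25·4+5≡1=b; n(13)→25·13+5≡18=s; c(2)→25·2+5≡3=d; l(11)→25·11+5≡20=u; o(14)→25·14+5≡17=r; s(18)→25·18+5≡13=n; e(4)→25·4+5≡1=b (all mod 26).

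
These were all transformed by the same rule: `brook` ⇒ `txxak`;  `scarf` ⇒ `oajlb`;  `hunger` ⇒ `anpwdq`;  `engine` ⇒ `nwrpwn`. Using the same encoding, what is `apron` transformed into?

The output letters match the input read backwards, each shifted +9: brook reversed is koorb. Two steps: reverse the string, then apply a Caesar shift of +9.
Applying it to apron: reverse → norpa; then shift: n+9=w, o+9=x, r+9=a, p+9=y, a+9=j.

wxayj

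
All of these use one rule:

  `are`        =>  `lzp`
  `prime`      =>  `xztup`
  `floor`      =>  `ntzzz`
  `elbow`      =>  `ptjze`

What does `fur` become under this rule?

The shift depends on letter class: consonant r→z is +8, but vowel a→l is +11. Two shifts are in play — +11 for a/e/i/o/u, +8 for every other letter.
On fur: f(cons)+8=n, u(vowel)+11=f, r(cons)+8=z.

nfz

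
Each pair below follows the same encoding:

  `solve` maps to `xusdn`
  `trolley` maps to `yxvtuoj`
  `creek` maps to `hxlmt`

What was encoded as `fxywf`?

arrow

In solve: s→x is +5, o→u is +6, l→s is +7, v→d is +8 — the shift increases by 1 each position. The shift increases by 1 at each position, starting from +5: 5, 6, 7, ….
Undoing it on fxywf: f−5=a, x−6=r, y−7=r, w−8=o, f−9=w.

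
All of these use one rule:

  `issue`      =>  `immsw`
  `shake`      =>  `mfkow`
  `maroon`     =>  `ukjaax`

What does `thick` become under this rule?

i(8)→i(8) and s(18)→m(12) fit y≡3x+10 (mod 26); the inverse of 3 mod 26 is 9. This is an affine cipher: with a=0,…,z=25, each position x becomes (3x+10) mod 26.
Applying it to thick: t(19)→3·19+10≡15=p; h(7)→3·7+10≡5=f; i(8)→3·8+10≡8=i; c(2)→3·2+10≡16=q; k(10)→3·10+10≡14=o (all mod 26).

pfiqo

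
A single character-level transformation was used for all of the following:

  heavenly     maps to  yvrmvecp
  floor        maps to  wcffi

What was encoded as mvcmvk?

velvet

It's a constant shift of +17 (ROT17).
Undoing it on mvcmvk: m−17=v, v−17=e, c−17=l, m−17=v, v−17=e, k−17=t.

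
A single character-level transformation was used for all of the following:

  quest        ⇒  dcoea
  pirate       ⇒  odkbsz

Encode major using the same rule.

The output letters match the input read backwards, each shifted +10: quest reversed is tseuq. The word is reversed, then every letter is shifted forward by 10.
On major: reverse → rojam; then shift: r+10=b, o+10=y, j+10=t, a+10=k, m+10=w.

bytkw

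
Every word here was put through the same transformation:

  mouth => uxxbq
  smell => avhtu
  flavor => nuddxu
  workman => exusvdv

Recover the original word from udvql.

music

A repeating key of period 3 is used — shifts +8, +9, +3 over and over.
Undoing it on udvql: u−8=m, d−9=u, v−3=s, q−8=i, l−9=c.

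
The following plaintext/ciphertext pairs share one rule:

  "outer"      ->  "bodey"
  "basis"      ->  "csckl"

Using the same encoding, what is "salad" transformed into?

The output letters match the input read backwards, each shifted +10: outer reversed is retuo. Two steps: reverse the string, then apply a Caesar shift of +10.
For salad: reverse → dalas; then shift: d+10=n, a+10=k, l+10=v, a+10=k, s+10=c.

nkvkc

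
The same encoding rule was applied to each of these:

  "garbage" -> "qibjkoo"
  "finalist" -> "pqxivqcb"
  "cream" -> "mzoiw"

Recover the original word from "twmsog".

jockey

Shifts by position in garbage: pos 0: g→q (+10), pos 1: a→i (+8), pos 2: r→b (+10), pos 3: b→j (+8) — repeating every 2. The shifts repeat in a cycle of length 2: positions 0,1,… shift by +10, +8, then the pattern repeats.
Undoing it on twmsog: t−10=j, w−8=o, m−10=c, s−8=k, o−10=e, g−8=y.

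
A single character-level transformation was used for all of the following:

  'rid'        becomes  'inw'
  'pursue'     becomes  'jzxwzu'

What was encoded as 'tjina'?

The output letters match the input read backwards, each shifted +5: rid reversed is dir. The word is reversed, then every letter is shifted forward by 5.
Decoding tjina: shift back: t−5=o, j−5=e, i−5=d, n−5=i, a−5=v → oediv; then reverse → video.

video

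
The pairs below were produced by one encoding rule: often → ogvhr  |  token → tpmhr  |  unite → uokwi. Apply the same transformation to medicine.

In often: o→o is +0, f→g is +1, t→v is +2, e→h is +3 — the shift increases by 1 each position. The shift increases by 1 at each position, starting from +0: 0, 1, 2, ….
For medicine: m+0=m, e+1=f, d+2=f, i+3=l, c+4=g, i+5=n, n+6=t, e+7=l.

mfflgntl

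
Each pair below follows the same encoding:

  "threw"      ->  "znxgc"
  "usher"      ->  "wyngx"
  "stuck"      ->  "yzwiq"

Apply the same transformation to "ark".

The shift depends on letter class: consonant t→z is +6, but vowel e→g is +2. The rule splits by letter class: vowels +2, consonants +6.
For ark: a(vowel)+2=c, r(cons)+6=x, k(cons)+6=q.

cxq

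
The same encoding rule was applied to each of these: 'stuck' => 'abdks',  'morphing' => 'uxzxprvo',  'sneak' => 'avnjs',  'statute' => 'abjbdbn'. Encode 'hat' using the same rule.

The rule splits by letter class: vowels +9, consonants +8.
For hat: h(cons)+8=p, a(vowel)+9=j, t(cons)+8=b.

pjb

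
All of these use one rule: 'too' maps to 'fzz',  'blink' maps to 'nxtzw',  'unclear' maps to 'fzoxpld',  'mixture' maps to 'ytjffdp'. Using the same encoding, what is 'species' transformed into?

The rule splits by letter class: vowels +11, consonants +12.
For species: s(cons)+12=e, p(cons)+12=b, e(vowel)+11=p, c(cons)+12=o, i(vowel)+11=t, e(vowel)+11=p, s(cons)+12=e.

ebpotpe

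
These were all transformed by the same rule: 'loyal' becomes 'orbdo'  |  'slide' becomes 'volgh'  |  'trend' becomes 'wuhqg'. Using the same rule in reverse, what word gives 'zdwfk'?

watch

Compare letters: l→o is +3, o→r is +3, y→b is +3 — a constant shift. Every letter moves 3 places later in the alphabet, wrapping around z→a.
Decoding zdwfk: z−3=w, d−3=a, w−3=t, f−3=c, k−3=h.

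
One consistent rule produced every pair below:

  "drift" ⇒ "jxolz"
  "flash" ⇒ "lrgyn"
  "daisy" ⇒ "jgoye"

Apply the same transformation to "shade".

Compare letters: d→j is +6, r→x is +6, i→o is +6 — a constant shift. It's a constant shift of +6 (ROT6).
Applying it to shade: s+6=y, h+6=n, a+6=g, d+6=j, e+6=k.

yngjk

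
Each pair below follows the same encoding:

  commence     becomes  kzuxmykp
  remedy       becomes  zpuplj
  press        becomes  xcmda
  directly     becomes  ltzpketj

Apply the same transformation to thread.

bszpio

The shifts repeat in a cycle of length 2: positions 0,1,… shift by +8, +11, then the pattern repeats.
On thread: t+8=b, h+11=s, r+8=z, e+11=p, a+8=i, d+11=o.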